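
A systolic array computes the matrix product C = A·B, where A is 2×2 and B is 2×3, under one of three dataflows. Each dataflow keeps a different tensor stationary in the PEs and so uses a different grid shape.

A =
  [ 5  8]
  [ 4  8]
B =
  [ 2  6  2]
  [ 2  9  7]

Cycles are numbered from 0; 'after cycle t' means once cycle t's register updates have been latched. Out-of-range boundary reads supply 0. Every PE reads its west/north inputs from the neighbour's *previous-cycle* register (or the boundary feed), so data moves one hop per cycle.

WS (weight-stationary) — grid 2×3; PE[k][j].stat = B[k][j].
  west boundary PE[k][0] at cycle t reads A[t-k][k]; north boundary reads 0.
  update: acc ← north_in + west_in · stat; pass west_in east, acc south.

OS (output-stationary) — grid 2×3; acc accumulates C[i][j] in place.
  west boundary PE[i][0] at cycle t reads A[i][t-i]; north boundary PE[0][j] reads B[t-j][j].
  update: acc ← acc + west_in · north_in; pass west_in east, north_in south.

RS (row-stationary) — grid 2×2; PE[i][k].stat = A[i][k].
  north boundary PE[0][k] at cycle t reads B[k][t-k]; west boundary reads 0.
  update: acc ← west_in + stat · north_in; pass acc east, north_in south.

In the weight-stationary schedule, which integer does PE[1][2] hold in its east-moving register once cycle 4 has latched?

Tracing WS — 2×3 array, target PE[1][2]:
  c0 r0c2: 0 / 0 / 0
  c0 r1c1: 0 / 0 / 0
  c0 r1c2: 0 / 0 / 0
  c1 r0c2: 0 / 0 / 0
  c1 r1c1: 0 / 0 / 0
  c1 r1c2: 0 / 0 / 0
  c2 r0c2: 10 / 5 / 10
  c2 r1c1: 102 / 8 / 102
  c2 r1c2: 0 / 0 / 0
  c3 r0c2: 8 / 4 / 8
  c3 r1c1: 96 / 8 / 96
  c3 r1c2: 66 / 8 / 66
  c4 r0c2: 0 / 0 / 0
  c4 r1c1: 0 / 0 / 0
  c4 r1c2: 64 / 8 / 64

register = 8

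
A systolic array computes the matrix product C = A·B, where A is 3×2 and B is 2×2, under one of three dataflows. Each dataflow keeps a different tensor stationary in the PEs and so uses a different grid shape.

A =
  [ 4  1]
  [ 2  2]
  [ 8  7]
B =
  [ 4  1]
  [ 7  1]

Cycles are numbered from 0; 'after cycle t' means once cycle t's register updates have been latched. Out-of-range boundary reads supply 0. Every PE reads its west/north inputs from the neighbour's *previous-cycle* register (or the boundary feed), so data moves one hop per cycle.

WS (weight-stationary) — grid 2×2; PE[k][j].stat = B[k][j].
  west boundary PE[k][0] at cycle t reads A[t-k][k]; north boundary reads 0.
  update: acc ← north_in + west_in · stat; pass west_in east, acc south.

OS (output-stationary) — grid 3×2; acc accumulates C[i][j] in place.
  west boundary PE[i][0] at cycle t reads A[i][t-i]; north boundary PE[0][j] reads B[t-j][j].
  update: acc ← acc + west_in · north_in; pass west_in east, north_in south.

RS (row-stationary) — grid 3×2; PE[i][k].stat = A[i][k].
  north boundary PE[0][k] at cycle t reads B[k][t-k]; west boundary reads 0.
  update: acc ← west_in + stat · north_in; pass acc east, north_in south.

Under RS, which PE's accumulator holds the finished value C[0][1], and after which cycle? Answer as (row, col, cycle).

(row, col, cycle) = (0, 1, 2)

Under RS, C[0][1] lands at PE[0][1]:
  step 0 · PE0,1: acc=0; fwd→0 fwd↓0
  step 1 · PE0,1: acc=23; fwd→23 fwd↓7
  step 2 · PE0,1: acc=5; fwd→5 fwd↓1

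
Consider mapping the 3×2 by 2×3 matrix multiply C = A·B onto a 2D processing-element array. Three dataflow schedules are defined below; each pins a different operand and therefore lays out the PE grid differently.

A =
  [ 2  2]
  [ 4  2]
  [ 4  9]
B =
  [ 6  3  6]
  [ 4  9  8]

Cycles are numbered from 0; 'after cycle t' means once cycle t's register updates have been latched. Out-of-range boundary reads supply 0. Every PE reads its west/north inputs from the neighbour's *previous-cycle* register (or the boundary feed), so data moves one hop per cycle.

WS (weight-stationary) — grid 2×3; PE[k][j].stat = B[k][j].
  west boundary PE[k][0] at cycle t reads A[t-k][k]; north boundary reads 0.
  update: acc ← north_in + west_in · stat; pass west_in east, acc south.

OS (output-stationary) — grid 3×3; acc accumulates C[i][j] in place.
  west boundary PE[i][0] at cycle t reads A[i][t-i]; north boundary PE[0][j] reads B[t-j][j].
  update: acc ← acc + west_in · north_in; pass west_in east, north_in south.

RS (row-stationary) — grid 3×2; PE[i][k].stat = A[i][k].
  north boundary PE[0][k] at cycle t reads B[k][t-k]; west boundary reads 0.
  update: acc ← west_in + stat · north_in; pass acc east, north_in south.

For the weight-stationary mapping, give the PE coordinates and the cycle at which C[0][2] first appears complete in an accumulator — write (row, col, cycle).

Under WS, C[0][2] lands at PE[1][2]:
  [0] (1,2) acc=0 (h:0 v:0)
  [1] (1,2) acc=0 (h:0 v:0)
  [2] (1,2) acc=0 (h:0 v:0)
  [3] (1,2) acc=28 (h:2 v:28)

(row, col, cycle) = (1, 2, 3)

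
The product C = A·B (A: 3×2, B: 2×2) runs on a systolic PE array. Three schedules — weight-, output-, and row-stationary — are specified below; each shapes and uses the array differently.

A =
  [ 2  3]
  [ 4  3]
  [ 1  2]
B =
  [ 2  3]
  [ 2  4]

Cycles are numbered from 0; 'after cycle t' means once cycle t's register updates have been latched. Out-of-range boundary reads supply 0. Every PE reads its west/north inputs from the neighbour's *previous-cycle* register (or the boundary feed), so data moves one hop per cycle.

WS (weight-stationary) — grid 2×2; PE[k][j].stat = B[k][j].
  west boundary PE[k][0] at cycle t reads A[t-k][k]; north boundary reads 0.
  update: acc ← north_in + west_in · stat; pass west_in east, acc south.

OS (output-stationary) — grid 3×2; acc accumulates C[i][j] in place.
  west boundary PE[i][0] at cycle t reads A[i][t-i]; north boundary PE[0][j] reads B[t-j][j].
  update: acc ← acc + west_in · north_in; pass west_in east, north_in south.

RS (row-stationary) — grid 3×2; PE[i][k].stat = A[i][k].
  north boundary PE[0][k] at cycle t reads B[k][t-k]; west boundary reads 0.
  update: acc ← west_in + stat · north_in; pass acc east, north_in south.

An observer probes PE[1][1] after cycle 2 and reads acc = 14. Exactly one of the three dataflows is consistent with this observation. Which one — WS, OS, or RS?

— WS: 2×2; PE[1][1] trace:
  @0  [1,1]  acc 0  |  →0  ↓0
  @1  [1,1]  acc 0  |  →0  ↓0
  @2  [1,1]  acc 18  |  →3  ↓18
— OS: 3×2; PE[1][1] trace:
  @0  [1,1]  acc 0  |  →0  ↓0
  @1  [1,1]  acc 0  |  →0  ↓0
  @2  [1,1]  acc 12  |  →4  ↓3
— RS: 3×2; PE[1][1] trace:
  @0  [1,1]  acc 0  |  →0  ↓0
  @1  [1,1]  acc 0  |  →0  ↓0
  @2  [1,1]  acc 14  |  →14  ↓2

dataflow = RS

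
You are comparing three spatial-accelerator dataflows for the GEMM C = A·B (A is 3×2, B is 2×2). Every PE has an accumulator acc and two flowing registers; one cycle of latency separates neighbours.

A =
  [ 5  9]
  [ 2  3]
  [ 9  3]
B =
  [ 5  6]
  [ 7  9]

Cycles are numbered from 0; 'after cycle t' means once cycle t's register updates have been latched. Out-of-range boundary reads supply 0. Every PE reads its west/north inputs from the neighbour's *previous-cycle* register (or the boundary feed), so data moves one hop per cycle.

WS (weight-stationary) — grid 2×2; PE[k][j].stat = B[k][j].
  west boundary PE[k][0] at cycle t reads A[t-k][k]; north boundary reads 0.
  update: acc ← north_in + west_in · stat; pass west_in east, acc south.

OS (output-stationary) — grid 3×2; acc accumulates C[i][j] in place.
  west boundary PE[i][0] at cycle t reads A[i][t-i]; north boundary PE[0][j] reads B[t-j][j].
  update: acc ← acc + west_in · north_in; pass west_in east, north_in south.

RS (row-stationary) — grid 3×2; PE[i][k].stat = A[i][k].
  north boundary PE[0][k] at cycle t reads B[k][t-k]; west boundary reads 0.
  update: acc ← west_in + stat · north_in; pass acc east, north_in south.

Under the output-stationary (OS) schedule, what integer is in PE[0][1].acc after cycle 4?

PE[0][1].acc = 111

OS (3×2). Following PE[0][1] plus its west/north inputs:
  cycle 0: PE[0][0] → acc 25, east 5, south 5
  cycle 0: PE[0][1] → acc 0, east 0, south 0
  cycle 1: PE[0][0] → acc 88, east 9, south 7
  cycle 1: PE[0][1] → acc 30, east 5, south 6
  cycle 2: PE[0][0] → acc 88, east 0, south 0
  cycle 2: PE[0][1] → acc 111, east 9, south 9
  cycle 3: PE[0][0] → acc 88, east 0, south 0
  cycle 3: PE[0][1] → acc 111, east 0, south 0
  cycle 4: PE[0][0] → acc 88, east 0, south 0
  cycle 4: PE[0][1] → acc 111, east 0, south 0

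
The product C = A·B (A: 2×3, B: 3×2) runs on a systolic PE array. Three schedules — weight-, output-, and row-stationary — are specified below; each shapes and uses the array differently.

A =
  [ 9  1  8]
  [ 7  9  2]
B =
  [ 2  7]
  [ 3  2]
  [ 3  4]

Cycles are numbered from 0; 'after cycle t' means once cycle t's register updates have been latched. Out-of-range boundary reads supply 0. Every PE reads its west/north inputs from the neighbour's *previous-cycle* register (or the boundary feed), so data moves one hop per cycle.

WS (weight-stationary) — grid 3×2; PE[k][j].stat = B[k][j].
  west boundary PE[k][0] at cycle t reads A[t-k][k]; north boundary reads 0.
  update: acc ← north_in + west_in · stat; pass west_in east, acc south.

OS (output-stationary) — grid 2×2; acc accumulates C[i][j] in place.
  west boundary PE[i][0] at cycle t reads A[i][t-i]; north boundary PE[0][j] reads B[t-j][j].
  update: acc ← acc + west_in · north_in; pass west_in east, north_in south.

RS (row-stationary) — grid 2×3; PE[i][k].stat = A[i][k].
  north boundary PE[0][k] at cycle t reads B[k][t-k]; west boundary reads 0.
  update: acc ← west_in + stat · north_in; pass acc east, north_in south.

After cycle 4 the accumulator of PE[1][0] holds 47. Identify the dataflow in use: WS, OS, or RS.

— WS: 3×2; PE[1][0] trace:
  c0 r1c0: 0 / 0 / 0
  c1 r1c0: 21 / 1 / 21
  c2 r1c0: 41 / 9 / 41
  c3 r1c0: 0 / 0 / 0
  c4 r1c0: 0 / 0 / 0
— OS: 2×2; PE[1][0] trace:
  c0 r1c0: 0 / 0 / 0
  c1 r1c0: 14 / 7 / 2
  c2 r1c0: 41 / 9 / 3
  c3 r1c0: 47 / 2 / 3
  c4 r1c0: 47 / 0 / 0
— RS: 2×3; PE[1][0] trace:
  c0 r1c0: 0 / 0 / 0
  c1 r1c0: 14 / 14 / 2
  c2 r1c0: 49 / 49 / 7
  c3 r1c0: 0 / 0 / 0
  c4 r1c0: 0 / 0 / 0

dataflow = OS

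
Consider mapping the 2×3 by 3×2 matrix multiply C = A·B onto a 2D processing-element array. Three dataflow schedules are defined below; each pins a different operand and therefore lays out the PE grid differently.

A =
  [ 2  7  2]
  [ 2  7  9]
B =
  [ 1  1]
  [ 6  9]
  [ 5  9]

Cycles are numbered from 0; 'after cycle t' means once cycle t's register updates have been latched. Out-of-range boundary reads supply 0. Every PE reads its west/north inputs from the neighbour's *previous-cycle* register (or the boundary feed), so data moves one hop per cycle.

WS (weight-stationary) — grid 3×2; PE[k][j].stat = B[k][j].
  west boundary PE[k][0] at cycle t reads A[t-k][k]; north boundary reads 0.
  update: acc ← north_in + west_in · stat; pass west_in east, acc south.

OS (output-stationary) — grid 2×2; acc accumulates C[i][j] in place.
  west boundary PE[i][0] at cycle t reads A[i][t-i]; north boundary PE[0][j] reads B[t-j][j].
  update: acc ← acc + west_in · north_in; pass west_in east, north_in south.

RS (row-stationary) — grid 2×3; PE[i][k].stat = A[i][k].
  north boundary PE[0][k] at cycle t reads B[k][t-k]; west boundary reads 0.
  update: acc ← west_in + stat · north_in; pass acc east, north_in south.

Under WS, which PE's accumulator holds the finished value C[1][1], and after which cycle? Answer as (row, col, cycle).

WS: C[1][1] accumulates in PE[2][1]:
  t=0 PE[2][1]: acc=0 h=0 v=0
  t=1 PE[2][1]: acc=0 h=0 v=0
  t=2 PE[2][1]: acc=0 h=0 v=0
  t=3 PE[2][1]: acc=83 h=2 v=83
  t=4 PE[2][1]: acc=146 h=9 v=146

(row, col, cycle) = (2, 1, 4)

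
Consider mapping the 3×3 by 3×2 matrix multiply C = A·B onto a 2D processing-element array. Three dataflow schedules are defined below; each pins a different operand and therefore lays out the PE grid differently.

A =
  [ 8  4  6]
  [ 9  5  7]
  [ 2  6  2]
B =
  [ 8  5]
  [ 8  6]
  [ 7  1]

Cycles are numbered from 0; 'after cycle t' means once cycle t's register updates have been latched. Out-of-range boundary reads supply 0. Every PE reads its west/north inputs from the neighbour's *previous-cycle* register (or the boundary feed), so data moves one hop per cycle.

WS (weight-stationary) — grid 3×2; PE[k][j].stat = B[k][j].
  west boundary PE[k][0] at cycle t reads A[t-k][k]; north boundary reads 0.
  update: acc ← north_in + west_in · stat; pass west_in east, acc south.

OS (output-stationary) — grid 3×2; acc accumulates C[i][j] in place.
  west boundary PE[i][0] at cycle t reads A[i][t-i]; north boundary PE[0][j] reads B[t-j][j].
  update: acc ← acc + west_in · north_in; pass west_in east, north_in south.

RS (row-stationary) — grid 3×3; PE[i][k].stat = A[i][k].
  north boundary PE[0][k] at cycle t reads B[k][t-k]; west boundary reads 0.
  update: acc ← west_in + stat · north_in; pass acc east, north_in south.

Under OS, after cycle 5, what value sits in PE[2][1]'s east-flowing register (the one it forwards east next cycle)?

register = 2

OS (3×2). Following PE[2][1] plus its west/north inputs:
  [0] (1,1) acc=0 (h:0 v:0)
  [0] (2,0) acc=0 (h:0 v:0)
  [0] (2,1) acc=0 (h:0 v:0)
  [1] (1,1) acc=0 (h:0 v:0)
  [1] (2,0) acc=0 (h:0 v:0)
  [1] (2,1) acc=0 (h:0 v:0)
  [2] (1,1) acc=45 (h:9 v:5)
  [2] (2,0) acc=16 (h:2 v:8)
  [2] (2,1) acc=0 (h:0 v:0)
  [3] (1,1) acc=75 (h:5 v:6)
  [3] (2,0) acc=64 (h:6 v:8)
  [3] (2,1) acc=10 (h:2 v:5)
  [4] (1,1) acc=82 (h:7 v:1)
  [4] (2,0) acc=78 (h:2 v:7)
  [4] (2,1) acc=46 (h:6 v:6)
  [5] (1,1) acc=82 (h:0 v:0)
  [5] (2,0) acc=78 (h:0 v:0)
  [5] (2,1) acc=48 (h:2 v:1)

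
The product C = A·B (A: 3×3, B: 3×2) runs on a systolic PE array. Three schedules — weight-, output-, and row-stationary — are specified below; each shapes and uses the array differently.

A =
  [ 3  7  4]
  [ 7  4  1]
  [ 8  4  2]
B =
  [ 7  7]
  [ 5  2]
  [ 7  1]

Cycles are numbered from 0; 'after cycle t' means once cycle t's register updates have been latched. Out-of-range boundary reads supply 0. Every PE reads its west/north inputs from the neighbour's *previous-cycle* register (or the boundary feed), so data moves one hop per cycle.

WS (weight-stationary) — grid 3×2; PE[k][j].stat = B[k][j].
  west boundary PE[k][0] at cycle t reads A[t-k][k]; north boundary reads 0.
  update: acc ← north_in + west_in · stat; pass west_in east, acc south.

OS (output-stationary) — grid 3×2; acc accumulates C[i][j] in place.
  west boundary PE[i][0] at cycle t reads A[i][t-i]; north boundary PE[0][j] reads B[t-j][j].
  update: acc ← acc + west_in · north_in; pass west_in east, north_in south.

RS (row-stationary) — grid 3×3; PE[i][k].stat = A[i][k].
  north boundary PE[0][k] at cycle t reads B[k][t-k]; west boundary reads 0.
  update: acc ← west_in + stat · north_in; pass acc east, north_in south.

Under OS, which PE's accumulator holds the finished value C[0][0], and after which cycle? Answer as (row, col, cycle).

(row, col, cycle) = (0, 0, 2)

OS — PE[0][0] is where C[0][0] collects:
  [0] (0,0) acc=21 (h:3 v:7)
  [1] (0,0) acc=56 (h:7 v:5)
  [2] (0,0) acc=84 (h:4 v:7)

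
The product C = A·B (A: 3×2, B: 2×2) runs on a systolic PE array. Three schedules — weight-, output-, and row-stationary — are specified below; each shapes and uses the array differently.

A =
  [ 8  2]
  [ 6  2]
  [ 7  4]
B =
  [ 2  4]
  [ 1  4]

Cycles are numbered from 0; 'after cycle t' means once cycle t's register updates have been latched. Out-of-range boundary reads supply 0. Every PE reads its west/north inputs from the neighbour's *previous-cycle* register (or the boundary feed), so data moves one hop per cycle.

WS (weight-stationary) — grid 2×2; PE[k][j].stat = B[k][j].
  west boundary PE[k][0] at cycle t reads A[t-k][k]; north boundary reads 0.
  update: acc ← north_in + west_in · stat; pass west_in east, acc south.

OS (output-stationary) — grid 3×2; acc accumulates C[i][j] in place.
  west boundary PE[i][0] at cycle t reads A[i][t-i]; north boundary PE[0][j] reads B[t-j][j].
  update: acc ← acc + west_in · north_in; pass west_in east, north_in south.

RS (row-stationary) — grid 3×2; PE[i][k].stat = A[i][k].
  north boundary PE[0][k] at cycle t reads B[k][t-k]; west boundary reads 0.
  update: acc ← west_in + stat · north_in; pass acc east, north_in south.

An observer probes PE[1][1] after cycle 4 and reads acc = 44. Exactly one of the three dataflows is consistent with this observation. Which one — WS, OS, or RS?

— WS: 2×2; PE[1][1] trace:
  0: (1,1).acc=0  regs=<0,0>
  1: (1,1).acc=0  regs=<0,0>
  2: (1,1).acc=40  regs=<2,40>
  3: (1,1).acc=32  regs=<2,32>
  4: (1,1).acc=44  regs=<4,44>
— OS: 3×2; PE[1][1] trace:
  0: (1,1).acc=0  regs=<0,0>
  1: (1,1).acc=0  regs=<0,0>
  2: (1,1).acc=24  regs=<6,4>
  3: (1,1).acc=32  regs=<2,4>
  4: (1,1).acc=32  regs=<0,0>
— RS: 3×2; PE[1][1] trace:
  0: (1,1).acc=0  regs=<0,0>
  1: (1,1).acc=0  regs=<0,0>
  2: (1,1).acc=14  regs=<14,1>
  3: (1,1).acc=32  regs=<32,4>
  4: (1,1).acc=0  regs=<0,0>

dataflow = WS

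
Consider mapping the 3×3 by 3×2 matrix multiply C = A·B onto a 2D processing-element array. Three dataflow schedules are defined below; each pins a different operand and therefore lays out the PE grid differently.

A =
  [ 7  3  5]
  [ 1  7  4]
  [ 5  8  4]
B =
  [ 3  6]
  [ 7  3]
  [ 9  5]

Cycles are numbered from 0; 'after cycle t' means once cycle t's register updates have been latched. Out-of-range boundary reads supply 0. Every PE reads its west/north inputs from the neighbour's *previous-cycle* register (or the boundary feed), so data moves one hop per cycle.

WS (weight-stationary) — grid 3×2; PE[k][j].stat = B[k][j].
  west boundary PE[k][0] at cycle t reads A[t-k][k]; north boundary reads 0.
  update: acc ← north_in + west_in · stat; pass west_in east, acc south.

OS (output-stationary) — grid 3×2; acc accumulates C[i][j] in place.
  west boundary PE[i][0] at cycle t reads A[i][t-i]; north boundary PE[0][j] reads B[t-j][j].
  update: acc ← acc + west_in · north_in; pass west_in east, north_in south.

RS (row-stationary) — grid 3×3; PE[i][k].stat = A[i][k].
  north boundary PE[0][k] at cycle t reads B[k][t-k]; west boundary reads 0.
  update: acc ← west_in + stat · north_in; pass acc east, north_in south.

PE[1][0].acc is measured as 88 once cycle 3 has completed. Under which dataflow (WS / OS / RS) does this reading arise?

dataflow = OS

WS [3×2] PE[1][0] across cycles:
  @0  [1,0]  acc 0  |  →0  ↓0
  @1  [1,0]  acc 42  |  →3  ↓42
  @2  [1,0]  acc 52  |  →7  ↓52
  @3  [1,0]  acc 71  |  →8  ↓71
OS [3×2] PE[1][0] across cycles:
  @0  [1,0]  acc 0  |  →0  ↓0
  @1  [1,0]  acc 3  |  →1  ↓3
  @2  [1,0]  acc 52  |  →7  ↓7
  @3  [1,0]  acc 88  |  →4  ↓9
RS [3×3] PE[1][0] across cycles:
  @0  [1,0]  acc 0  |  →0  ↓0
  @1  [1,0]  acc 3  |  →3  ↓3
  @2  [1,0]  acc 6  |  →6  ↓6
  @3  [1,0]  acc 0  |  →0  ↓0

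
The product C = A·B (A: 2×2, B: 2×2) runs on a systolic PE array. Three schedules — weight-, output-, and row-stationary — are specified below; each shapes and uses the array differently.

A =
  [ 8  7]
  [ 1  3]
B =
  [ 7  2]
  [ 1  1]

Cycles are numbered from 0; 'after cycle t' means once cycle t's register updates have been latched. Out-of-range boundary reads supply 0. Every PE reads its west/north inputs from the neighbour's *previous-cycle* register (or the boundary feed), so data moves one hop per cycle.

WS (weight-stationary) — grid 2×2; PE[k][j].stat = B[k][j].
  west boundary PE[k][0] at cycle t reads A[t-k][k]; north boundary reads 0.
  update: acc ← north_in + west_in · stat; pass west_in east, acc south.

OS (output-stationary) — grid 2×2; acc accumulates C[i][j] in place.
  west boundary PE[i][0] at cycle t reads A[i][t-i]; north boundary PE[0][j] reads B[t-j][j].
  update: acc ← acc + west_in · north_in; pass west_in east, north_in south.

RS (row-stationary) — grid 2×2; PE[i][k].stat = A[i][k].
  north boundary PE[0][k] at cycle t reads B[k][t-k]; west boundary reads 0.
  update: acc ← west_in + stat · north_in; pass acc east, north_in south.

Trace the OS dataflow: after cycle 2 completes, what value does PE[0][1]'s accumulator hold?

PE[0][1].acc = 23

OS 2×2: PE[0][1] cycle-by-cycle (with neighbour feeds):
  c0 r0c0: 56 / 8 / 7
  c0 r0c1: 0 / 0 / 0
  c1 r0c0: 63 / 7 / 1
  c1 r0c1: 16 / 8 / 2
  c2 r0c0: 63 / 0 / 0
  c2 r0c1: 23 / 7 / 1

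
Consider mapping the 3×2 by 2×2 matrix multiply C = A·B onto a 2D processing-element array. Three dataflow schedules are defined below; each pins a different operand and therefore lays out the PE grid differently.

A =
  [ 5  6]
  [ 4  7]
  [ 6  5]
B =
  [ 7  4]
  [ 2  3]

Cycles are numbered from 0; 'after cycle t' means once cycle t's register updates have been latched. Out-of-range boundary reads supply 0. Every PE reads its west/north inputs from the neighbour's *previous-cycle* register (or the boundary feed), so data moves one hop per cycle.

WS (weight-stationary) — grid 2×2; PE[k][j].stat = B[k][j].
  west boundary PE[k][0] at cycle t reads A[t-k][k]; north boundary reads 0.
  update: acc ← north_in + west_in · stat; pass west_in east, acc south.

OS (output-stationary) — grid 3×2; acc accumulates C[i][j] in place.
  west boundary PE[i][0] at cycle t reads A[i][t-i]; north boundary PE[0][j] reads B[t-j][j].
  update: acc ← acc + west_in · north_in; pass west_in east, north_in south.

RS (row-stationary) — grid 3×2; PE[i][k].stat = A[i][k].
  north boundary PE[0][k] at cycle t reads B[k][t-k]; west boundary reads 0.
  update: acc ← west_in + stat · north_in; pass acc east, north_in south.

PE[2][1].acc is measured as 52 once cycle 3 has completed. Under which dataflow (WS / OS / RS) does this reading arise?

dataflow = RS

— WS: 2×2 array has no PE[2][1].
— OS: 3×2; PE[2][1] trace:
  step 0 · PE2,1: acc=0; fwd→0 fwd↓0
  step 1 · PE2,1: acc=0; fwd→0 fwd↓0
  step 2 · PE2,1: acc=0; fwd→0 fwd↓0
  step 3 · PE2,1: acc=24; fwd→6 fwd↓4
— RS: 3×2; PE[2][1] trace:
  step 0 · PE2,1: acc=0; fwd→0 fwd↓0
  step 1 · PE2,1: acc=0; fwd→0 fwd↓0
  step 2 · PE2,1: acc=0; fwd→0 fwd↓0
  step 3 · PE2,1: acc=52; fwd→52 fwd↓2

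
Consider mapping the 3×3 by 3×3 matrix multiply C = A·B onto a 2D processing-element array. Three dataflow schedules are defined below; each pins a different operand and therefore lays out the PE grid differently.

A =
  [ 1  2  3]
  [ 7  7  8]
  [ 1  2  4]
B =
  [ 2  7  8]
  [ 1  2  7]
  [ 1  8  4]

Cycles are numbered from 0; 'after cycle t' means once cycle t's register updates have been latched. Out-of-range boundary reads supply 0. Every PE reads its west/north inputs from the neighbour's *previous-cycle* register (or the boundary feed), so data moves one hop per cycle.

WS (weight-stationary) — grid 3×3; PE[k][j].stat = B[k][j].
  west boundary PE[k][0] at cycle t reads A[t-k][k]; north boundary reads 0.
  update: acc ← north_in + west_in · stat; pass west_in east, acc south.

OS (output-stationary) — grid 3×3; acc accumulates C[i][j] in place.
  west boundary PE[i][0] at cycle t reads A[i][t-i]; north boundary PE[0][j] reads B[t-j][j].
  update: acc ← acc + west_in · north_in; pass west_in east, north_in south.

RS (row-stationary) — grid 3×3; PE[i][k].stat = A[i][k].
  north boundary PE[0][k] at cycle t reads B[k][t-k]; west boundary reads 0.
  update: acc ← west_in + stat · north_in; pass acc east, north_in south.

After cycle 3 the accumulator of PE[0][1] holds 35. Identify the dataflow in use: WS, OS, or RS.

dataflow = OS

Under WS (3×3), PE[0][1]:
  0: (0,1).acc=0  regs=<0,0>
  1: (0,1).acc=7  regs=<1,7>
  2: (0,1).acc=49  regs=<7,49>
  3: (0,1).acc=7  regs=<1,7>
Under OS (3×3), PE[0][1]:
  0: (0,1).acc=0  regs=<0,0>
  1: (0,1).acc=7  regs=<1,7>
  2: (0,1).acc=11  regs=<2,2>
  3: (0,1).acc=35  regs=<3,8>
Under RS (3×3), PE[0][1]:
  0: (0,1).acc=0  regs=<0,0>
  1: (0,1).acc=4  regs=<4,1>
  2: (0,1).acc=11  regs=<11,2>
  3: (0,1).acc=22  regs=<22,7>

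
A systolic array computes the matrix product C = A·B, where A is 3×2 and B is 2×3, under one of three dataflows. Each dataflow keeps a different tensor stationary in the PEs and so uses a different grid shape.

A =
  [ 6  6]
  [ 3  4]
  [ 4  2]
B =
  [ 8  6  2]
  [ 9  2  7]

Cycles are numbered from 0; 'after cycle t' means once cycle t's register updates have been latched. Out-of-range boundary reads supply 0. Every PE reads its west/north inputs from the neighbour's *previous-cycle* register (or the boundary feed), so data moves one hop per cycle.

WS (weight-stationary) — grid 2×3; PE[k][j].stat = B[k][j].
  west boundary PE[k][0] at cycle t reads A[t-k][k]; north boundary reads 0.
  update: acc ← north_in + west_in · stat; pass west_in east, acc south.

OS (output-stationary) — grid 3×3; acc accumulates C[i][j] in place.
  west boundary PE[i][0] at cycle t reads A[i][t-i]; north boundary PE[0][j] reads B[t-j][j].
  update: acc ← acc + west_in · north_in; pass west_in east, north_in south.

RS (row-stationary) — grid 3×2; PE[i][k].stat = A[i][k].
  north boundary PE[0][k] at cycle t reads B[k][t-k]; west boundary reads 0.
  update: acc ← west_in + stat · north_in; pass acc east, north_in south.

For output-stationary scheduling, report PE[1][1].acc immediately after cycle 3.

PE[1][1].acc = 26

OS (3×3). Following PE[1][1] plus its west/north inputs:
  step 0 · PE0,1: acc=0; fwd→0 fwd↓0
  step 0 · PE1,0: acc=0; fwd→0 fwd↓0
  step 0 · PE1,1: acc=0; fwd→0 fwd↓0
  step 1 · PE0,1: acc=36; fwd→6 fwd↓6
  step 1 · PE1,0: acc=24; fwd→3 fwd↓8
  step 1 · PE1,1: acc=0; fwd→0 fwd↓0
  step 2 · PE0,1: acc=48; fwd→6 fwd↓2
  step 2 · PE1,0: acc=60; fwd→4 fwd↓9
  step 2 · PE1,1: acc=18; fwd→3 fwd↓6
  step 3 · PE0,1: acc=48; fwd→0 fwd↓0
  step 3 · PE1,0: acc=60; fwd→0 fwd↓0
  step 3 · PE1,1: acc=26; fwd→4 fwd↓2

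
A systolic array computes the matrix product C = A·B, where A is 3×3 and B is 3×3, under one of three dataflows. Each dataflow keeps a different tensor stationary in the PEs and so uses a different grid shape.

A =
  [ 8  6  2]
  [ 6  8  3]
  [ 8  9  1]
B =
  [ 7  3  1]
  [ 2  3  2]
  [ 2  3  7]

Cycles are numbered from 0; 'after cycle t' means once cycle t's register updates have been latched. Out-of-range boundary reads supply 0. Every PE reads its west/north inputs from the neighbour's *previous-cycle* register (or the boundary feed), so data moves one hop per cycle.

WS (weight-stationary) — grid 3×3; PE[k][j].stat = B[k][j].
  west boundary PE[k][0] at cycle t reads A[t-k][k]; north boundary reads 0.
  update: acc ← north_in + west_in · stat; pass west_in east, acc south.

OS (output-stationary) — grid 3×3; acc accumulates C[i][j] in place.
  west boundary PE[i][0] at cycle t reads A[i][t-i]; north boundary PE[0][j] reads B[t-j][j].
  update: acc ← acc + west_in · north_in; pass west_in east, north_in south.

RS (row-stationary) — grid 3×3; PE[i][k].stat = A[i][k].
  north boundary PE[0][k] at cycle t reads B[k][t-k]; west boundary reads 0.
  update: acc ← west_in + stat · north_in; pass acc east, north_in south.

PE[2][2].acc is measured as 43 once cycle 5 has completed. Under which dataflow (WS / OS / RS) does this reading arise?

dataflow = WS

WS (3×3 grid), PE[2][2]:
  [0] (2,2) acc=0 (h:0 v:0)
  [1] (2,2) acc=0 (h:0 v:0)
  [2] (2,2) acc=0 (h:0 v:0)
  [3] (2,2) acc=0 (h:0 v:0)
  [4] (2,2) acc=34 (h:2 v:34)
  [5] (2,2) acc=43 (h:3 v:43)
OS (3×3 grid), PE[2][2]:
  [0] (2,2) acc=0 (h:0 v:0)
  [1] (2,2) acc=0 (h:0 v:0)
  [2] (2,2) acc=0 (h:0 v:0)
  [3] (2,2) acc=0 (h:0 v:0)
  [4] (2,2) acc=8 (h:8 v:1)
  [5] (2,2) acc=26 (h:9 v:2)
RS (3×3 grid), PE[2][2]:
  [0] (2,2) acc=0 (h:0 v:0)
  [1] (2,2) acc=0 (h:0 v:0)
  [2] (2,2) acc=0 (h:0 v:0)
  [3] (2,2) acc=0 (h:0 v:0)
  [4] (2,2) acc=76 (h:76 v:2)
  [5] (2,2) acc=54 (h:54 v:3)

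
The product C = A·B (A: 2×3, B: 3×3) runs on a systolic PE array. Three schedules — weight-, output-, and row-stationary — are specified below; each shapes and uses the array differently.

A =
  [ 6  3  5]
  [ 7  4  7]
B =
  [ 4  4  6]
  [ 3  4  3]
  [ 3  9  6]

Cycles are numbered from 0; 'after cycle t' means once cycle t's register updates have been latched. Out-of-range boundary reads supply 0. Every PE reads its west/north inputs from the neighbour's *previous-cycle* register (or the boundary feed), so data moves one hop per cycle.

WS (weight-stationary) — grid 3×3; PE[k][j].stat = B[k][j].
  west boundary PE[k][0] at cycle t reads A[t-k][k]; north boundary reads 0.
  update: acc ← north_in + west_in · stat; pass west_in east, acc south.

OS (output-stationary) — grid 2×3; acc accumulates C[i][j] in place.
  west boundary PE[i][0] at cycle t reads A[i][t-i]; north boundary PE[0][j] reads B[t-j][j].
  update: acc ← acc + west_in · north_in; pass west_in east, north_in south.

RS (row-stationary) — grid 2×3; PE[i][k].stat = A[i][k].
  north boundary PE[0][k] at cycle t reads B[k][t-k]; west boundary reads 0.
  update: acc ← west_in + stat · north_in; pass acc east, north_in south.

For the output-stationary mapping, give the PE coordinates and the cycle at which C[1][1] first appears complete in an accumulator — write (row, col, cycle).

(row, col, cycle) = (1, 1, 4)

OS: C[1][1] accumulates in PE[1][1]:
  c0 r1c1: 0 / 0 / 0
  c1 r1c1: 0 / 0 / 0
  c2 r1c1: 28 / 7 / 4
  c3 r1c1: 44 / 4 / 4
  c4 r1c1: 107 / 7 / 9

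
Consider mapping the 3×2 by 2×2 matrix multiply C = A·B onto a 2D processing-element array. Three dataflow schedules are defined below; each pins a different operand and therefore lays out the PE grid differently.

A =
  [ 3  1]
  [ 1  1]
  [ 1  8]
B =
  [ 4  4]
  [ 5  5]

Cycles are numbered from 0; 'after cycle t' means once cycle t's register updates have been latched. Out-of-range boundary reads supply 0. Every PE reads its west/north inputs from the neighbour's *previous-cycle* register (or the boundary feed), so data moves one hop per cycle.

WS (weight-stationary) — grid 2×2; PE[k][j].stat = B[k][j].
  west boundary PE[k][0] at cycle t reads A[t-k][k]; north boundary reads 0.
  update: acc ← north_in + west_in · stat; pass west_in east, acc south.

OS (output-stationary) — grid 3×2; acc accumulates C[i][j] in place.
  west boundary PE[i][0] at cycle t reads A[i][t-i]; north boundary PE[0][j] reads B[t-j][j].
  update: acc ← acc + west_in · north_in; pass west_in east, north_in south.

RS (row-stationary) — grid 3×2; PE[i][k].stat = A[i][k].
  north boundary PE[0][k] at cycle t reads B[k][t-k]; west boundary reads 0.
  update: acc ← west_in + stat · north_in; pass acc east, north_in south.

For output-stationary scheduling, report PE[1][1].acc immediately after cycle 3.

OS 3×2: PE[1][1] cycle-by-cycle (with neighbour feeds):
  cycle 0: PE[0][1] → acc 0, east 0, south 0
  cycle 0: PE[1][0] → acc 0, east 0, south 0
  cycle 0: PE[1][1] → acc 0, east 0, south 0
  cycle 1: PE[0][1] → acc 12, east 3, south 4
  cycle 1: PE[1][0] → acc 4, east 1, south 4
  cycle 1: PE[1][1] → acc 0, east 0, south 0
  cycle 2: PE[0][1] → acc 17, east 1, south 5
  cycle 2: PE[1][0] → acc 9, east 1, south 5
  cycle 2: PE[1][1] → acc 4, east 1, south 4
  cycle 3: PE[0][1] → acc 17, east 0, south 0
  cycle 3: PE[1][0] → acc 9, east 0, south 0
  cycle 3: PE[1][1] → acc 9, east 1, south 5

PE[1][1].acc = 9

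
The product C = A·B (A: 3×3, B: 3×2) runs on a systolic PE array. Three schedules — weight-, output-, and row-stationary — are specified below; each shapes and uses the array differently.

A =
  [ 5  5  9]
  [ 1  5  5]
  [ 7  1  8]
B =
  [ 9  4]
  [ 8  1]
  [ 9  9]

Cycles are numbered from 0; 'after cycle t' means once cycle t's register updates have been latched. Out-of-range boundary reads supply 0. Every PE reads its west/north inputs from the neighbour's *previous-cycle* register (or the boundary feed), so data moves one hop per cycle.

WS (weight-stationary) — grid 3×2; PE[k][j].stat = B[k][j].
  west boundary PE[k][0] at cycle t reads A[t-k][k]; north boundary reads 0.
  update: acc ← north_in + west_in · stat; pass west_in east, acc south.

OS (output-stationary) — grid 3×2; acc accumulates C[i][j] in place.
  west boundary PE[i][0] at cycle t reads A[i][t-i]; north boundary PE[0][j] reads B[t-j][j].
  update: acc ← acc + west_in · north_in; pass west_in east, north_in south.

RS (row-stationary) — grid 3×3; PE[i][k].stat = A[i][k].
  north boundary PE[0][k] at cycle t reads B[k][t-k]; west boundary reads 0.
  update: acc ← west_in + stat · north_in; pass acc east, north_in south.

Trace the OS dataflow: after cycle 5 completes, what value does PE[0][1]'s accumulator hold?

OS on a 3×2 grid — tracing PE[0][1] and its feeders:
  t=0 PE[0][0]: acc=45 h=5 v=9
  t=0 PE[0][1]: acc=0 h=0 v=0
  t=1 PE[0][0]: acc=85 h=5 v=8
  t=1 PE[0][1]: acc=20 h=5 v=4
  t=2 PE[0][0]: acc=166 h=9 v=9
  t=2 PE[0][1]: acc=25 h=5 v=1
  t=3 PE[0][0]: acc=166 h=0 v=0
  t=3 PE[0][1]: acc=106 h=9 v=9
  t=4 PE[0][0]: acc=166 h=0 v=0
  t=4 PE[0][1]: acc=106 h=0 v=0
  t=5 PE[0][0]: acc=166 h=0 v=0
  t=5 PE[0][1]: acc=106 h=0 v=0

PE[0][1].acc = 106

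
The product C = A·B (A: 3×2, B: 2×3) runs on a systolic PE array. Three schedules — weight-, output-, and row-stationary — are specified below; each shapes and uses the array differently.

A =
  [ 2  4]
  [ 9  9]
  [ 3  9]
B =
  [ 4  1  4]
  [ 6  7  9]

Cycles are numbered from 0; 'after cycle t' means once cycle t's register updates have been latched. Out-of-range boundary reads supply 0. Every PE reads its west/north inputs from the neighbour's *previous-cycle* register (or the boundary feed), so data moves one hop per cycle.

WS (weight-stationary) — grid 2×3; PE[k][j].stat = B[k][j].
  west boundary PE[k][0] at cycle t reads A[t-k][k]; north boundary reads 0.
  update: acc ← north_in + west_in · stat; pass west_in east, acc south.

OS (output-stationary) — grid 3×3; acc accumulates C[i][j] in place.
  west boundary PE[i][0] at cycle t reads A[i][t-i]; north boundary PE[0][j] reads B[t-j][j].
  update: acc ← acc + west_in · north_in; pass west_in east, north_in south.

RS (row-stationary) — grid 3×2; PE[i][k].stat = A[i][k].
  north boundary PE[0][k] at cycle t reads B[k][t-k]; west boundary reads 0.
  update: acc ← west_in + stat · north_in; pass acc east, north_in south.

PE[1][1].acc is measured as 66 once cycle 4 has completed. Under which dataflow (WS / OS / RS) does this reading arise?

dataflow = WS

Under WS (2×3), PE[1][1]:
  c0 r1c1: 0 / 0 / 0
  c1 r1c1: 0 / 0 / 0
  c2 r1c1: 30 / 4 / 30
  c3 r1c1: 72 / 9 / 72
  c4 r1c1: 66 / 9 / 66
Under OS (3×3), PE[1][1]:
  c0 r1c1: 0 / 0 / 0
  c1 r1c1: 0 / 0 / 0
  c2 r1c1: 9 / 9 / 1
  c3 r1c1: 72 / 9 / 7
  c4 r1c1: 72 / 0 / 0
Under RS (3×2), PE[1][1]:
  c0 r1c1: 0 / 0 / 0
  c1 r1c1: 0 / 0 / 0
  c2 r1c1: 90 / 90 / 6
  c3 r1c1: 72 / 72 / 7
  c4 r1c1: 117 / 117 / 9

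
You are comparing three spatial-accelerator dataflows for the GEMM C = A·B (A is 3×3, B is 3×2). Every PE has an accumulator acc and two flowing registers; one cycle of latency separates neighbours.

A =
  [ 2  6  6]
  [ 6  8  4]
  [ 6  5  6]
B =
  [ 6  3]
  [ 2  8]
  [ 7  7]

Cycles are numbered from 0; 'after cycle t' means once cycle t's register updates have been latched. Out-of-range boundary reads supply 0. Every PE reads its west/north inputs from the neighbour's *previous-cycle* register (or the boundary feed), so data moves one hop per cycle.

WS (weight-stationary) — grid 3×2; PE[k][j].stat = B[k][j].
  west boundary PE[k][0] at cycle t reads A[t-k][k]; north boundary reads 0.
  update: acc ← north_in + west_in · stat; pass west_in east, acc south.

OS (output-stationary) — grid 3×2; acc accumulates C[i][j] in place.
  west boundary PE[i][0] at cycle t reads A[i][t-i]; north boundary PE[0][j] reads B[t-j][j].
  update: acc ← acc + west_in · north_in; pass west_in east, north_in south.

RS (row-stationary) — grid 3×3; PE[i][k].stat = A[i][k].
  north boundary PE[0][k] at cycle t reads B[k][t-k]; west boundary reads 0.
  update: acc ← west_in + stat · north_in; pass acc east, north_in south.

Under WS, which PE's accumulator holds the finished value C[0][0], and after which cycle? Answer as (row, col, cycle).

WS — PE[2][0] is where C[0][0] collects:
  0: (2,0).acc=0  regs=<0,0>
  1: (2,0).acc=0  regs=<0,0>
  2: (2,0).acc=66  regs=<6,66>

(row, col, cycle) = (2, 0, 2)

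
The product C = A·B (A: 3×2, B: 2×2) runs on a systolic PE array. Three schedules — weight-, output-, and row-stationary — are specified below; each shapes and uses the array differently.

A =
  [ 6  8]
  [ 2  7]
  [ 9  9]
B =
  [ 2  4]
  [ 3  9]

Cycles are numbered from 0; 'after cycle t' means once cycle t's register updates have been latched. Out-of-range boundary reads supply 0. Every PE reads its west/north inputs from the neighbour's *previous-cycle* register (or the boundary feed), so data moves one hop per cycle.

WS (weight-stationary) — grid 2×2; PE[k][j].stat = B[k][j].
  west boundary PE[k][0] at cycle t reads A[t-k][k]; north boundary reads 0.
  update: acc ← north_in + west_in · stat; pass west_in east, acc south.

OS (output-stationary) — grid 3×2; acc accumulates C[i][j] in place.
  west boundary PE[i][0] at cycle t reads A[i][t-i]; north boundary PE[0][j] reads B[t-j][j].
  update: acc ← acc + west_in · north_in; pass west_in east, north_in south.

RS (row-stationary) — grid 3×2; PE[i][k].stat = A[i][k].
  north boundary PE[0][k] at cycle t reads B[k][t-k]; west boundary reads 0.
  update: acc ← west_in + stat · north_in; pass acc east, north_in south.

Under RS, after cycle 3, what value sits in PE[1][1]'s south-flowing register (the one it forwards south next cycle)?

RS (3×2). Following PE[1][1] plus its west/north inputs:
  cycle 0: PE[0][1] → acc 0, east 0, south 0
  cycle 0: PE[1][0] → acc 0, east 0, south 0
  cycle 0: PE[1][1] → acc 0, east 0, south 0
  cycle 1: PE[0][1] → acc 36, east 36, south 3
  cycle 1: PE[1][0] → acc 4, east 4, south 2
  cycle 1: PE[1][1] → acc 0, east 0, south 0
  cycle 2: PE[0][1] → acc 96, east 96, south 9
  cycle 2: PE[1][0] → acc 8, east 8, south 4
  cycle 2: PE[1][1] → acc 25, east 25, south 3
  cycle 3: PE[0][1] → acc 0, east 0, south 0
  cycle 3: PE[1][0] → acc 0, east 0, south 0
  cycle 3: PE[1][1] → acc 71, east 71, south 9

register = 9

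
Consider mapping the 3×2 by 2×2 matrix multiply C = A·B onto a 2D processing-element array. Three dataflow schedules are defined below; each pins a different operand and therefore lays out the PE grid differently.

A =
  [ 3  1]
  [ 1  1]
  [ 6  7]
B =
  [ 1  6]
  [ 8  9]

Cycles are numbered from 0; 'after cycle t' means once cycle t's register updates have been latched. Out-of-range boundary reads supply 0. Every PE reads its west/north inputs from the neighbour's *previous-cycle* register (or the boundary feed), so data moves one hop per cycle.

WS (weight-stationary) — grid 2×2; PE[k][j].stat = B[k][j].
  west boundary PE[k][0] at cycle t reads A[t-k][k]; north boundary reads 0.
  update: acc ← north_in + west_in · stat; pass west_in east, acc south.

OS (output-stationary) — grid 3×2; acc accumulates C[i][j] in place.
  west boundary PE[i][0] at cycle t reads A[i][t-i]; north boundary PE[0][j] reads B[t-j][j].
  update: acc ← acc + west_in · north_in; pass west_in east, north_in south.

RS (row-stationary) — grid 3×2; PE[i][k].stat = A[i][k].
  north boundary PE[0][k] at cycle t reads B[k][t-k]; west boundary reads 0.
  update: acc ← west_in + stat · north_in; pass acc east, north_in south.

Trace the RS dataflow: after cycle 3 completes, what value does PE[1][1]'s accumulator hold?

PE[1][1].acc = 15

RS on a 3×2 grid — tracing PE[1][1] and its feeders:
  [0] (0,1) acc=0 (h:0 v:0)
  [0] (1,0) acc=0 (h:0 v:0)
  [0] (1,1) acc=0 (h:0 v:0)
  [1] (0,1) acc=11 (h:11 v:8)
  [1] (1,0) acc=1 (h:1 v:1)
  [1] (1,1) acc=0 (h:0 v:0)
  [2] (0,1) acc=27 (h:27 v:9)
  [2] (1,0) acc=6 (h:6 v:6)
  [2] (1,1) acc=9 (h:9 v:8)
  [3] (0,1) acc=0 (h:0 v:0)
  [3] (1,0) acc=0 (h:0 v:0)
  [3] (1,1) acc=15 (h:15 v:9)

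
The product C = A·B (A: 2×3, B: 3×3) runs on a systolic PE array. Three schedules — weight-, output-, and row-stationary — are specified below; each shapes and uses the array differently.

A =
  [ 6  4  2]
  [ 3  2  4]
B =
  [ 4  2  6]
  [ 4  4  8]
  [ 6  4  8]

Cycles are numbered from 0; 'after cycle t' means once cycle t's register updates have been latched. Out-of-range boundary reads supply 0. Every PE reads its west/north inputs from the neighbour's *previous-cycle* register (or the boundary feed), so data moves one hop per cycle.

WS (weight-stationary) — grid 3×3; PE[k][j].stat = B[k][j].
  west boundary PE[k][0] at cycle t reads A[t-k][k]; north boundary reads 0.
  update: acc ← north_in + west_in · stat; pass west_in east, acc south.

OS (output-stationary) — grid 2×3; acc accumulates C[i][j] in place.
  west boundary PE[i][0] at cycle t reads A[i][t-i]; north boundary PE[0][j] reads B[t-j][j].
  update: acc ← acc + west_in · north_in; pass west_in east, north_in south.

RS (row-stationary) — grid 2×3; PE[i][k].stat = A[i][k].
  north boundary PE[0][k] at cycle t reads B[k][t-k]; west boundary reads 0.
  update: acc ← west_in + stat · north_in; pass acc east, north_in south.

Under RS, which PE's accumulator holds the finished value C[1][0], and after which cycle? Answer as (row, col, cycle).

Under RS, C[1][0] lands at PE[1][2]:
  @0  [1,2]  acc 0  |  →0  ↓0
  @1  [1,2]  acc 0  |  →0  ↓0
  @2  [1,2]  acc 0  |  →0  ↓0
  @3  [1,2]  acc 44  |  →44  ↓6

(row, col, cycle) = (1, 2, 3)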